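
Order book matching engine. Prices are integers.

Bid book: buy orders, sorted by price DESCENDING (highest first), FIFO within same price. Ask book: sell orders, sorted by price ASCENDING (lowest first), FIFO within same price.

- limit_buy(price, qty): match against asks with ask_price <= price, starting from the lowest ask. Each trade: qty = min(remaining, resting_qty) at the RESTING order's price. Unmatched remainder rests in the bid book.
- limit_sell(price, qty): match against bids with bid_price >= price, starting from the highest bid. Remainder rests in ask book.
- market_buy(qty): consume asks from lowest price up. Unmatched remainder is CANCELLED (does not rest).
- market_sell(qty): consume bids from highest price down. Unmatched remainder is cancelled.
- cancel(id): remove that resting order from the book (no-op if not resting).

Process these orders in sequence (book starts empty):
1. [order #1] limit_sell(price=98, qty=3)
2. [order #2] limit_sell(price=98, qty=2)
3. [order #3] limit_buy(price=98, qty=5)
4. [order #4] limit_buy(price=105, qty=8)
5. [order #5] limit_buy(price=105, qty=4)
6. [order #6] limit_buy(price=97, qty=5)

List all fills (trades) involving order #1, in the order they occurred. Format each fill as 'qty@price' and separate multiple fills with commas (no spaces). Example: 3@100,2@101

After op 1 [order #1] limit_sell(price=98, qty=3): fills=none; bids=[-] asks=[#1:3@98]
After op 2 [order #2] limit_sell(price=98, qty=2): fills=none; bids=[-] asks=[#1:3@98 #2:2@98]
After op 3 [order #3] limit_buy(price=98, qty=5): fills=#3x#1:3@98 #3x#2:2@98; bids=[-] asks=[-]
After op 4 [order #4] limit_buy(price=105, qty=8): fills=none; bids=[#4:8@105] asks=[-]
After op 5 [order #5] limit_buy(price=105, qty=4): fills=none; bids=[#4:8@105 #5:4@105] asks=[-]
After op 6 [order #6] limit_buy(price=97, qty=5): fills=none; bids=[#4:8@105 #5:4@105 #6:5@97] asks=[-]

Answer: 3@98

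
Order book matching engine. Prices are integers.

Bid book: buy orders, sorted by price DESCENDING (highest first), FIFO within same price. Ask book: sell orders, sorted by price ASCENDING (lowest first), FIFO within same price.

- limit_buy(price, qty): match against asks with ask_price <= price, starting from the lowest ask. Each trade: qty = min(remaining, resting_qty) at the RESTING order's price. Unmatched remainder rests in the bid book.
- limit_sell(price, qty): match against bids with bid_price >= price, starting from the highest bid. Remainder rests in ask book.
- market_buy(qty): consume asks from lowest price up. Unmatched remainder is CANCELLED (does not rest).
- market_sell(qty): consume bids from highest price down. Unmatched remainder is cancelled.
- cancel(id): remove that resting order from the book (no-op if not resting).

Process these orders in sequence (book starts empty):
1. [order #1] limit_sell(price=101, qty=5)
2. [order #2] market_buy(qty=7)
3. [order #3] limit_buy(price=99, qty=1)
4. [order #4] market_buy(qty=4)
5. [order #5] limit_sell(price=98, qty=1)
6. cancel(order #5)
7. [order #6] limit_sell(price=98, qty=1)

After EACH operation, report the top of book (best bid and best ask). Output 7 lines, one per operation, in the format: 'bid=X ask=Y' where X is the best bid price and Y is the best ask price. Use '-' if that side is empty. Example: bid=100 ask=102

After op 1 [order #1] limit_sell(price=101, qty=5): fills=none; bids=[-] asks=[#1:5@101]
After op 2 [order #2] market_buy(qty=7): fills=#2x#1:5@101; bids=[-] asks=[-]
After op 3 [order #3] limit_buy(price=99, qty=1): fills=none; bids=[#3:1@99] asks=[-]
After op 4 [order #4] market_buy(qty=4): fills=none; bids=[#3:1@99] asks=[-]
After op 5 [order #5] limit_sell(price=98, qty=1): fills=#3x#5:1@99; bids=[-] asks=[-]
After op 6 cancel(order #5): fills=none; bids=[-] asks=[-]
After op 7 [order #6] limit_sell(price=98, qty=1): fills=none; bids=[-] asks=[#6:1@98]

Answer: bid=- ask=101
bid=- ask=-
bid=99 ask=-
bid=99 ask=-
bid=- ask=-
bid=- ask=-
bid=- ask=98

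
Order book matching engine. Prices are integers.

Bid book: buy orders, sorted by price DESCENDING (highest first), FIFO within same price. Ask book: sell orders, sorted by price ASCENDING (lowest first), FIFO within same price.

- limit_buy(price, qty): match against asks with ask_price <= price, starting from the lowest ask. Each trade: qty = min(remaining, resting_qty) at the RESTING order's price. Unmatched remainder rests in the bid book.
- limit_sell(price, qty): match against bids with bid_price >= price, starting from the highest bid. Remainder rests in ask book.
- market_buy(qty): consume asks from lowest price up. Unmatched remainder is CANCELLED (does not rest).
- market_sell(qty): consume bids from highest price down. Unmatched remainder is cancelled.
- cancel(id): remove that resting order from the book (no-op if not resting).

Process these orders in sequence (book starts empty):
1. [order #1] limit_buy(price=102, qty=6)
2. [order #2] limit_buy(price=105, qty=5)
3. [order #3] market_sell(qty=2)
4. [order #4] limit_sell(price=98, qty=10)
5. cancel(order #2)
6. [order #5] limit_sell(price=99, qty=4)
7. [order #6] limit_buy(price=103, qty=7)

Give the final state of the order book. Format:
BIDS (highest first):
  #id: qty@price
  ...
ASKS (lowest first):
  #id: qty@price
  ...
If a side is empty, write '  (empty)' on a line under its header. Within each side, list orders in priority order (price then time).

Answer: BIDS (highest first):
  #6: 2@103
ASKS (lowest first):
  (empty)

Derivation:
After op 1 [order #1] limit_buy(price=102, qty=6): fills=none; bids=[#1:6@102] asks=[-]
After op 2 [order #2] limit_buy(price=105, qty=5): fills=none; bids=[#2:5@105 #1:6@102] asks=[-]
After op 3 [order #3] market_sell(qty=2): fills=#2x#3:2@105; bids=[#2:3@105 #1:6@102] asks=[-]
After op 4 [order #4] limit_sell(price=98, qty=10): fills=#2x#4:3@105 #1x#4:6@102; bids=[-] asks=[#4:1@98]
After op 5 cancel(order #2): fills=none; bids=[-] asks=[#4:1@98]
After op 6 [order #5] limit_sell(price=99, qty=4): fills=none; bids=[-] asks=[#4:1@98 #5:4@99]
After op 7 [order #6] limit_buy(price=103, qty=7): fills=#6x#4:1@98 #6x#5:4@99; bids=[#6:2@103] asks=[-]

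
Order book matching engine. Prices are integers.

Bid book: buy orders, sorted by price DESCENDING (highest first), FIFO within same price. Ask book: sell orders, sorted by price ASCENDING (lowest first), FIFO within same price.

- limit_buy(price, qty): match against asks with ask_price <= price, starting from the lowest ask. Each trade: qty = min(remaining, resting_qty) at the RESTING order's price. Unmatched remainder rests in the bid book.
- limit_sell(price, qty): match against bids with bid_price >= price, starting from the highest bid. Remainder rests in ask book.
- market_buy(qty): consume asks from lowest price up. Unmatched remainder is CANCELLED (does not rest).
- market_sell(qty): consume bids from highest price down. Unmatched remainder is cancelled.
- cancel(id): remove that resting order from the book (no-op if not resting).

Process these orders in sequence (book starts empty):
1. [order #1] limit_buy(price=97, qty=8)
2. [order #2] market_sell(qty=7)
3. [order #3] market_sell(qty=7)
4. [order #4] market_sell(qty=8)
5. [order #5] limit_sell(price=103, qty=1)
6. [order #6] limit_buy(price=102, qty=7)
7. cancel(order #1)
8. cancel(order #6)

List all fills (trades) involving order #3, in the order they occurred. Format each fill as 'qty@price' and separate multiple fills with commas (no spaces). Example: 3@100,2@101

After op 1 [order #1] limit_buy(price=97, qty=8): fills=none; bids=[#1:8@97] asks=[-]
After op 2 [order #2] market_sell(qty=7): fills=#1x#2:7@97; bids=[#1:1@97] asks=[-]
After op 3 [order #3] market_sell(qty=7): fills=#1x#3:1@97; bids=[-] asks=[-]
After op 4 [order #4] market_sell(qty=8): fills=none; bids=[-] asks=[-]
After op 5 [order #5] limit_sell(price=103, qty=1): fills=none; bids=[-] asks=[#5:1@103]
After op 6 [order #6] limit_buy(price=102, qty=7): fills=none; bids=[#6:7@102] asks=[#5:1@103]
After op 7 cancel(order #1): fills=none; bids=[#6:7@102] asks=[#5:1@103]
After op 8 cancel(order #6): fills=none; bids=[-] asks=[#5:1@103]

Answer: 1@97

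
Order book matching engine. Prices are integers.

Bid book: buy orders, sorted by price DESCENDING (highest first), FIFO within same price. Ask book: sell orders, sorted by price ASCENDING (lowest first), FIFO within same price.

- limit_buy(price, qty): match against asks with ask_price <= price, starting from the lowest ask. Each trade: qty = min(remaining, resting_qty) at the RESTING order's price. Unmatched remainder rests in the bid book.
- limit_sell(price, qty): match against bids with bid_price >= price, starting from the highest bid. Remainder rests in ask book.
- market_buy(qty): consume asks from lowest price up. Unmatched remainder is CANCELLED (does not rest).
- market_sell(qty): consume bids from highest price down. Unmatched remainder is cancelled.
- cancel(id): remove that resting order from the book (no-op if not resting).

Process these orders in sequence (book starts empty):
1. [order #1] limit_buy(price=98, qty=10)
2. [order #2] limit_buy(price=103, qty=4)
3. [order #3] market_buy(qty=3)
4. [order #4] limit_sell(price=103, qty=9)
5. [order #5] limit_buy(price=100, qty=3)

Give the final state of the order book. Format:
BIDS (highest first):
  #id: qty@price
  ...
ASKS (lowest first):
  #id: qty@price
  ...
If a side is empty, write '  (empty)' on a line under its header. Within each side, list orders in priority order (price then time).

After op 1 [order #1] limit_buy(price=98, qty=10): fills=none; bids=[#1:10@98] asks=[-]
After op 2 [order #2] limit_buy(price=103, qty=4): fills=none; bids=[#2:4@103 #1:10@98] asks=[-]
After op 3 [order #3] market_buy(qty=3): fills=none; bids=[#2:4@103 #1:10@98] asks=[-]
After op 4 [order #4] limit_sell(price=103, qty=9): fills=#2x#4:4@103; bids=[#1:10@98] asks=[#4:5@103]
After op 5 [order #5] limit_buy(price=100, qty=3): fills=none; bids=[#5:3@100 #1:10@98] asks=[#4:5@103]

Answer: BIDS (highest first):
  #5: 3@100
  #1: 10@98
ASKS (lowest first):
  #4: 5@103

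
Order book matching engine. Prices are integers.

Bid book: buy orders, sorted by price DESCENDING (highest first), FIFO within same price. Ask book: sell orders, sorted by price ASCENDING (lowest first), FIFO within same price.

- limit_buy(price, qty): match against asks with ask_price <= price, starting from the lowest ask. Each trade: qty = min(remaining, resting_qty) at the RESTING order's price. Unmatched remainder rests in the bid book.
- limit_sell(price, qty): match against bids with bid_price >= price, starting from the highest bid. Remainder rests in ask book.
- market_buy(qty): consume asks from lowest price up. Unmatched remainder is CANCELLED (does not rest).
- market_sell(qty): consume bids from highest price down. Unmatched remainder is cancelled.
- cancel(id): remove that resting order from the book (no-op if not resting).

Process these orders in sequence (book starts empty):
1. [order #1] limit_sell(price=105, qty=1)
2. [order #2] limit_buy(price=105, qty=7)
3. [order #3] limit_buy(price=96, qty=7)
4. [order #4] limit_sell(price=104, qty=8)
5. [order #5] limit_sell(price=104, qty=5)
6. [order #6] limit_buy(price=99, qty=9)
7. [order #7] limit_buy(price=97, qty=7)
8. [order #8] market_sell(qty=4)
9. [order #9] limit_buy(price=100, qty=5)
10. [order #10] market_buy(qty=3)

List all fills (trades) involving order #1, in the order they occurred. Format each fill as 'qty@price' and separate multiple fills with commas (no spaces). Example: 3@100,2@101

After op 1 [order #1] limit_sell(price=105, qty=1): fills=none; bids=[-] asks=[#1:1@105]
After op 2 [order #2] limit_buy(price=105, qty=7): fills=#2x#1:1@105; bids=[#2:6@105] asks=[-]
After op 3 [order #3] limit_buy(price=96, qty=7): fills=none; bids=[#2:6@105 #3:7@96] asks=[-]
After op 4 [order #4] limit_sell(price=104, qty=8): fills=#2x#4:6@105; bids=[#3:7@96] asks=[#4:2@104]
After op 5 [order #5] limit_sell(price=104, qty=5): fills=none; bids=[#3:7@96] asks=[#4:2@104 #5:5@104]
After op 6 [order #6] limit_buy(price=99, qty=9): fills=none; bids=[#6:9@99 #3:7@96] asks=[#4:2@104 #5:5@104]
After op 7 [order #7] limit_buy(price=97, qty=7): fills=none; bids=[#6:9@99 #7:7@97 #3:7@96] asks=[#4:2@104 #5:5@104]
After op 8 [order #8] market_sell(qty=4): fills=#6x#8:4@99; bids=[#6:5@99 #7:7@97 #3:7@96] asks=[#4:2@104 #5:5@104]
After op 9 [order #9] limit_buy(price=100, qty=5): fills=none; bids=[#9:5@100 #6:5@99 #7:7@97 #3:7@96] asks=[#4:2@104 #5:5@104]
After op 10 [order #10] market_buy(qty=3): fills=#10x#4:2@104 #10x#5:1@104; bids=[#9:5@100 #6:5@99 #7:7@97 #3:7@96] asks=[#5:4@104]

Answer: 1@105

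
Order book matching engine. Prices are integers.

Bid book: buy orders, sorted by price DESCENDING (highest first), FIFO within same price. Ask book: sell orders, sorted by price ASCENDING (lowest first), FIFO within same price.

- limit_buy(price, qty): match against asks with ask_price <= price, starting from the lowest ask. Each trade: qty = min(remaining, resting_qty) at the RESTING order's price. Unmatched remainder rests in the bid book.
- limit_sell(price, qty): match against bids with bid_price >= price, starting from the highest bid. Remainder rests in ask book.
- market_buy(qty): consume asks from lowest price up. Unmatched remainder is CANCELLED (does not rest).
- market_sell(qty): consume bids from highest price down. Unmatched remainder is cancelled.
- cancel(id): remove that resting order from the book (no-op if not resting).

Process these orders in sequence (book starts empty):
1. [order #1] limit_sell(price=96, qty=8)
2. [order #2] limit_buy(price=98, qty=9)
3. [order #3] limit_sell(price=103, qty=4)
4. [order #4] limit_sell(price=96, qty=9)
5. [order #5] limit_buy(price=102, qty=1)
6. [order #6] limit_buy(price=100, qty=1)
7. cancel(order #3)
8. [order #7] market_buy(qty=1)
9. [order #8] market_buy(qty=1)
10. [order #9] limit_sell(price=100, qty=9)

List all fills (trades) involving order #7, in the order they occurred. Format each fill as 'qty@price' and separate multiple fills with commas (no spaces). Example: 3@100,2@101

After op 1 [order #1] limit_sell(price=96, qty=8): fills=none; bids=[-] asks=[#1:8@96]
After op 2 [order #2] limit_buy(price=98, qty=9): fills=#2x#1:8@96; bids=[#2:1@98] asks=[-]
After op 3 [order #3] limit_sell(price=103, qty=4): fills=none; bids=[#2:1@98] asks=[#3:4@103]
After op 4 [order #4] limit_sell(price=96, qty=9): fills=#2x#4:1@98; bids=[-] asks=[#4:8@96 #3:4@103]
After op 5 [order #5] limit_buy(price=102, qty=1): fills=#5x#4:1@96; bids=[-] asks=[#4:7@96 #3:4@103]
After op 6 [order #6] limit_buy(price=100, qty=1): fills=#6x#4:1@96; bids=[-] asks=[#4:6@96 #3:4@103]
After op 7 cancel(order #3): fills=none; bids=[-] asks=[#4:6@96]
After op 8 [order #7] market_buy(qty=1): fills=#7x#4:1@96; bids=[-] asks=[#4:5@96]
After op 9 [order #8] market_buy(qty=1): fills=#8x#4:1@96; bids=[-] asks=[#4:4@96]
After op 10 [order #9] limit_sell(price=100, qty=9): fills=none; bids=[-] asks=[#4:4@96 #9:9@100]

Answer: 1@96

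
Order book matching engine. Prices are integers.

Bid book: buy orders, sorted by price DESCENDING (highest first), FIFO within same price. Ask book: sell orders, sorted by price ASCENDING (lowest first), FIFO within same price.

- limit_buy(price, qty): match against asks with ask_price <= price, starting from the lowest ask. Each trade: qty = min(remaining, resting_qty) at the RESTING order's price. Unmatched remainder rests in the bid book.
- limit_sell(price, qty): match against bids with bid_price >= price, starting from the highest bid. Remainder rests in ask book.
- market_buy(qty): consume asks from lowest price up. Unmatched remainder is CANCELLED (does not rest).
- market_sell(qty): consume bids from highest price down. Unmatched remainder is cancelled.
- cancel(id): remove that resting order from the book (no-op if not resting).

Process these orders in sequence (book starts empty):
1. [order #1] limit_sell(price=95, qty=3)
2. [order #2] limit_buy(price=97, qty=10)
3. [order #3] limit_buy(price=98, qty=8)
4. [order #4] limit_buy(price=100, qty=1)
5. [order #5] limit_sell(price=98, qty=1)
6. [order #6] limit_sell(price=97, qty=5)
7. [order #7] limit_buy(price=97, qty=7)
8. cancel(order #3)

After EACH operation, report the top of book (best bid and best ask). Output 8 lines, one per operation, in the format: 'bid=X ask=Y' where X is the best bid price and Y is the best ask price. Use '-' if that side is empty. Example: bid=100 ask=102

After op 1 [order #1] limit_sell(price=95, qty=3): fills=none; bids=[-] asks=[#1:3@95]
After op 2 [order #2] limit_buy(price=97, qty=10): fills=#2x#1:3@95; bids=[#2:7@97] asks=[-]
After op 3 [order #3] limit_buy(price=98, qty=8): fills=none; bids=[#3:8@98 #2:7@97] asks=[-]
After op 4 [order #4] limit_buy(price=100, qty=1): fills=none; bids=[#4:1@100 #3:8@98 #2:7@97] asks=[-]
After op 5 [order #5] limit_sell(price=98, qty=1): fills=#4x#5:1@100; bids=[#3:8@98 #2:7@97] asks=[-]
After op 6 [order #6] limit_sell(price=97, qty=5): fills=#3x#6:5@98; bids=[#3:3@98 #2:7@97] asks=[-]
After op 7 [order #7] limit_buy(price=97, qty=7): fills=none; bids=[#3:3@98 #2:7@97 #7:7@97] asks=[-]
After op 8 cancel(order #3): fills=none; bids=[#2:7@97 #7:7@97] asks=[-]

Answer: bid=- ask=95
bid=97 ask=-
bid=98 ask=-
bid=100 ask=-
bid=98 ask=-
bid=98 ask=-
bid=98 ask=-
bid=97 ask=-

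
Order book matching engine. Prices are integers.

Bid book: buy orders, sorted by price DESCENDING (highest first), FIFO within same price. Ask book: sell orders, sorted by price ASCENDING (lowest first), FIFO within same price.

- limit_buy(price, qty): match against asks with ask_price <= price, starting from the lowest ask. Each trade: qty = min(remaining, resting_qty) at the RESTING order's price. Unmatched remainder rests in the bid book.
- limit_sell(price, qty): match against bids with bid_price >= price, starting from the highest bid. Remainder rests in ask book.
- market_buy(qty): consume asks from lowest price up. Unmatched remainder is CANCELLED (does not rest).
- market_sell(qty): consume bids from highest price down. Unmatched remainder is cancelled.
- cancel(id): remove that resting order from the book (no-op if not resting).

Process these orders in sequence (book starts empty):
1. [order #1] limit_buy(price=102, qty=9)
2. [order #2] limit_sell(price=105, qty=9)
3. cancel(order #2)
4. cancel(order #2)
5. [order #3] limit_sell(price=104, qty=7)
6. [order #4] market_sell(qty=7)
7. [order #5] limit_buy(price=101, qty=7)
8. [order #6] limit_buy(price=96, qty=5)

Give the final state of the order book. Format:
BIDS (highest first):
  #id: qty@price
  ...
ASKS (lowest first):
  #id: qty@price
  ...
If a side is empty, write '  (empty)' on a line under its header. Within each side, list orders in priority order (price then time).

After op 1 [order #1] limit_buy(price=102, qty=9): fills=none; bids=[#1:9@102] asks=[-]
After op 2 [order #2] limit_sell(price=105, qty=9): fills=none; bids=[#1:9@102] asks=[#2:9@105]
After op 3 cancel(order #2): fills=none; bids=[#1:9@102] asks=[-]
After op 4 cancel(order #2): fills=none; bids=[#1:9@102] asks=[-]
After op 5 [order #3] limit_sell(price=104, qty=7): fills=none; bids=[#1:9@102] asks=[#3:7@104]
After op 6 [order #4] market_sell(qty=7): fills=#1x#4:7@102; bids=[#1:2@102] asks=[#3:7@104]
After op 7 [order #5] limit_buy(price=101, qty=7): fills=none; bids=[#1:2@102 #5:7@101] asks=[#3:7@104]
After op 8 [order #6] limit_buy(price=96, qty=5): fills=none; bids=[#1:2@102 #5:7@101 #6:5@96] asks=[#3:7@104]

Answer: BIDS (highest first):
  #1: 2@102
  #5: 7@101
  #6: 5@96
ASKS (lowest first):
  #3: 7@104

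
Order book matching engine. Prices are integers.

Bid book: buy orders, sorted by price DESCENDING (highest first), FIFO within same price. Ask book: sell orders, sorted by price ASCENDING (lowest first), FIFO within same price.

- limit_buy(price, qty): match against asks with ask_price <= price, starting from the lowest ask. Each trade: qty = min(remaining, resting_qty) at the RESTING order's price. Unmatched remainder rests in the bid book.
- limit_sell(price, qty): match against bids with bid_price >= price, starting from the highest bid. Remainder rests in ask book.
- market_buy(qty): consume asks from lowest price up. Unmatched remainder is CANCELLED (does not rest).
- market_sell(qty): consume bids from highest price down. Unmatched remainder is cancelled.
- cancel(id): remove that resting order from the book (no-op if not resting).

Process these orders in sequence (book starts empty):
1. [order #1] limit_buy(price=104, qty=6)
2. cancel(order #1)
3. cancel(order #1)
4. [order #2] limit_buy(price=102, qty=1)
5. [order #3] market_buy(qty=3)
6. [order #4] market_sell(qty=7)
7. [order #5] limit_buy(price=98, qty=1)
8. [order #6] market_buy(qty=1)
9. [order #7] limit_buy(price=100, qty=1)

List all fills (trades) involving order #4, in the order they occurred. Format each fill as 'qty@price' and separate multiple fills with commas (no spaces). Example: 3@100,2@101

Answer: 1@102

Derivation:
After op 1 [order #1] limit_buy(price=104, qty=6): fills=none; bids=[#1:6@104] asks=[-]
After op 2 cancel(order #1): fills=none; bids=[-] asks=[-]
After op 3 cancel(order #1): fills=none; bids=[-] asks=[-]
After op 4 [order #2] limit_buy(price=102, qty=1): fills=none; bids=[#2:1@102] asks=[-]
After op 5 [order #3] market_buy(qty=3): fills=none; bids=[#2:1@102] asks=[-]
After op 6 [order #4] market_sell(qty=7): fills=#2x#4:1@102; bids=[-] asks=[-]
After op 7 [order #5] limit_buy(price=98, qty=1): fills=none; bids=[#5:1@98] asks=[-]
After op 8 [order #6] market_buy(qty=1): fills=none; bids=[#5:1@98] asks=[-]
After op 9 [order #7] limit_buy(price=100, qty=1): fills=none; bids=[#7:1@100 #5:1@98] asks=[-]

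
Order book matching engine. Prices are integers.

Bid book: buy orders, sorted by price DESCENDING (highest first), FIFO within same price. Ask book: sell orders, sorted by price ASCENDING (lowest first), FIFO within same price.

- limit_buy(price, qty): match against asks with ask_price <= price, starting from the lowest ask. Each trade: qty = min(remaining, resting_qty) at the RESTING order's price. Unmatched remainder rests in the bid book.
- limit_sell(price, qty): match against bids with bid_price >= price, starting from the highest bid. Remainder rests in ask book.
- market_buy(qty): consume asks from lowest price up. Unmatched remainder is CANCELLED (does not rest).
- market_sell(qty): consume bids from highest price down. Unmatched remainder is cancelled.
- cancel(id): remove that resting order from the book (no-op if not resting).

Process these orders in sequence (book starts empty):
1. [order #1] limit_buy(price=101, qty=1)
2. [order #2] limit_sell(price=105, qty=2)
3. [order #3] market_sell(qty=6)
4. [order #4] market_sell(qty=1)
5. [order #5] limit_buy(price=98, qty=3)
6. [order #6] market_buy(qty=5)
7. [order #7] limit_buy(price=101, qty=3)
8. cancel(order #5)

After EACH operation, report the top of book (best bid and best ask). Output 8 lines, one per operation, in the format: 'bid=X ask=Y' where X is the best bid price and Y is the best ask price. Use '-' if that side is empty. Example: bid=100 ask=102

After op 1 [order #1] limit_buy(price=101, qty=1): fills=none; bids=[#1:1@101] asks=[-]
After op 2 [order #2] limit_sell(price=105, qty=2): fills=none; bids=[#1:1@101] asks=[#2:2@105]
After op 3 [order #3] market_sell(qty=6): fills=#1x#3:1@101; bids=[-] asks=[#2:2@105]
After op 4 [order #4] market_sell(qty=1): fills=none; bids=[-] asks=[#2:2@105]
After op 5 [order #5] limit_buy(price=98, qty=3): fills=none; bids=[#5:3@98] asks=[#2:2@105]
After op 6 [order #6] market_buy(qty=5): fills=#6x#2:2@105; bids=[#5:3@98] asks=[-]
After op 7 [order #7] limit_buy(price=101, qty=3): fills=none; bids=[#7:3@101 #5:3@98] asks=[-]
After op 8 cancel(order #5): fills=none; bids=[#7:3@101] asks=[-]

Answer: bid=101 ask=-
bid=101 ask=105
bid=- ask=105
bid=- ask=105
bid=98 ask=105
bid=98 ask=-
bid=101 ask=-
bid=101 ask=-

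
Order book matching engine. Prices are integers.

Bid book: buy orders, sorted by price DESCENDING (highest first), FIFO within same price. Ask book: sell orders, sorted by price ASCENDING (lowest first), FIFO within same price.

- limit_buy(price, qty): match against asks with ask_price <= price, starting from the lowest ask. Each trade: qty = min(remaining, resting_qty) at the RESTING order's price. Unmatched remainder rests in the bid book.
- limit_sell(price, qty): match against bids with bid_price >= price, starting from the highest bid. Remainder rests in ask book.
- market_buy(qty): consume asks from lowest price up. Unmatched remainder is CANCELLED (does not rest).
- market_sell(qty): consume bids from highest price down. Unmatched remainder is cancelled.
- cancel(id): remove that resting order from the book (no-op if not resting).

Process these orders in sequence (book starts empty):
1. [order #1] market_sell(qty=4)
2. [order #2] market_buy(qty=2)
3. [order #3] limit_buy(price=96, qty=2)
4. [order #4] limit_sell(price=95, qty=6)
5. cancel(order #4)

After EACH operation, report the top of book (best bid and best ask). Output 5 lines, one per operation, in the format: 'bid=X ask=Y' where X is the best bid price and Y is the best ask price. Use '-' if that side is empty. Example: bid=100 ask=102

After op 1 [order #1] market_sell(qty=4): fills=none; bids=[-] asks=[-]
After op 2 [order #2] market_buy(qty=2): fills=none; bids=[-] asks=[-]
After op 3 [order #3] limit_buy(price=96, qty=2): fills=none; bids=[#3:2@96] asks=[-]
After op 4 [order #4] limit_sell(price=95, qty=6): fills=#3x#4:2@96; bids=[-] asks=[#4:4@95]
After op 5 cancel(order #4): fills=none; bids=[-] asks=[-]

Answer: bid=- ask=-
bid=- ask=-
bid=96 ask=-
bid=- ask=95
bid=- ask=-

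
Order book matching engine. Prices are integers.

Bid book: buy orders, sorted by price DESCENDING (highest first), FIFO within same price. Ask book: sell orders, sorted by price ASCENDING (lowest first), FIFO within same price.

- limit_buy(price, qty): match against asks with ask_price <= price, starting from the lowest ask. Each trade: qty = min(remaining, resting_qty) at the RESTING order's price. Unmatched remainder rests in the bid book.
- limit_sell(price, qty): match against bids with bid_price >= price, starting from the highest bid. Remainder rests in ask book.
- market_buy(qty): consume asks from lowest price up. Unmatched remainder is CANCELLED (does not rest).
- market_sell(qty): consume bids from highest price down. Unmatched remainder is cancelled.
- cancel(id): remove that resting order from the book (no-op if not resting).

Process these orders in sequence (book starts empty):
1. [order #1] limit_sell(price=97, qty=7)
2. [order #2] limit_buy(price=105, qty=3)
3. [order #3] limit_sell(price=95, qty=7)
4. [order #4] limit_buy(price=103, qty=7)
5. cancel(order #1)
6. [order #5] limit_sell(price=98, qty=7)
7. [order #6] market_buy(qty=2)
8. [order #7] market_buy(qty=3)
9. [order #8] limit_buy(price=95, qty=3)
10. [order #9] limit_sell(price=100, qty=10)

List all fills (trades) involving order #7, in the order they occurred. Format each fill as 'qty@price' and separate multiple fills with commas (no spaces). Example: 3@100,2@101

Answer: 3@98

Derivation:
After op 1 [order #1] limit_sell(price=97, qty=7): fills=none; bids=[-] asks=[#1:7@97]
After op 2 [order #2] limit_buy(price=105, qty=3): fills=#2x#1:3@97; bids=[-] asks=[#1:4@97]
After op 3 [order #3] limit_sell(price=95, qty=7): fills=none; bids=[-] asks=[#3:7@95 #1:4@97]
After op 4 [order #4] limit_buy(price=103, qty=7): fills=#4x#3:7@95; bids=[-] asks=[#1:4@97]
After op 5 cancel(order #1): fills=none; bids=[-] asks=[-]
After op 6 [order #5] limit_sell(price=98, qty=7): fills=none; bids=[-] asks=[#5:7@98]
After op 7 [order #6] market_buy(qty=2): fills=#6x#5:2@98; bids=[-] asks=[#5:5@98]
After op 8 [order #7] market_buy(qty=3): fills=#7x#5:3@98; bids=[-] asks=[#5:2@98]
After op 9 [order #8] limit_buy(price=95, qty=3): fills=none; bids=[#8:3@95] asks=[#5:2@98]
After op 10 [order #9] limit_sell(price=100, qty=10): fills=none; bids=[#8:3@95] asks=[#5:2@98 #9:10@100]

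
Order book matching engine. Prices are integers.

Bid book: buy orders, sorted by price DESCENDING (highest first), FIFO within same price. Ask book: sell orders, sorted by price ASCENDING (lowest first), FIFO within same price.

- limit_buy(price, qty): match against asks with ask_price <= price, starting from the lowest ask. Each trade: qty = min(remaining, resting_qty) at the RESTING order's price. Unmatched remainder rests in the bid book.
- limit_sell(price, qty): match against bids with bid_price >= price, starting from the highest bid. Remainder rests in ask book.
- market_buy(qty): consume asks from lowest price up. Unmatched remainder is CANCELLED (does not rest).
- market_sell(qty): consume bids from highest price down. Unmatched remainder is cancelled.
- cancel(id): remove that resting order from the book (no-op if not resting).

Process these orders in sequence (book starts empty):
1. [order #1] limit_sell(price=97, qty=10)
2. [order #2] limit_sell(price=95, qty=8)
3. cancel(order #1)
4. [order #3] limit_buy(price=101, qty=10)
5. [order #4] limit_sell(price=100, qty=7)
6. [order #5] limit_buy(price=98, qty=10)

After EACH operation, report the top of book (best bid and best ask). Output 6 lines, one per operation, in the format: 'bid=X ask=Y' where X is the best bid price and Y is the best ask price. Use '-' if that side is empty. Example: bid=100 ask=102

Answer: bid=- ask=97
bid=- ask=95
bid=- ask=95
bid=101 ask=-
bid=- ask=100
bid=98 ask=100

Derivation:
After op 1 [order #1] limit_sell(price=97, qty=10): fills=none; bids=[-] asks=[#1:10@97]
After op 2 [order #2] limit_sell(price=95, qty=8): fills=none; bids=[-] asks=[#2:8@95 #1:10@97]
After op 3 cancel(order #1): fills=none; bids=[-] asks=[#2:8@95]
After op 4 [order #3] limit_buy(price=101, qty=10): fills=#3x#2:8@95; bids=[#3:2@101] asks=[-]
After op 5 [order #4] limit_sell(price=100, qty=7): fills=#3x#4:2@101; bids=[-] asks=[#4:5@100]
After op 6 [order #5] limit_buy(price=98, qty=10): fills=none; bids=[#5:10@98] asks=[#4:5@100]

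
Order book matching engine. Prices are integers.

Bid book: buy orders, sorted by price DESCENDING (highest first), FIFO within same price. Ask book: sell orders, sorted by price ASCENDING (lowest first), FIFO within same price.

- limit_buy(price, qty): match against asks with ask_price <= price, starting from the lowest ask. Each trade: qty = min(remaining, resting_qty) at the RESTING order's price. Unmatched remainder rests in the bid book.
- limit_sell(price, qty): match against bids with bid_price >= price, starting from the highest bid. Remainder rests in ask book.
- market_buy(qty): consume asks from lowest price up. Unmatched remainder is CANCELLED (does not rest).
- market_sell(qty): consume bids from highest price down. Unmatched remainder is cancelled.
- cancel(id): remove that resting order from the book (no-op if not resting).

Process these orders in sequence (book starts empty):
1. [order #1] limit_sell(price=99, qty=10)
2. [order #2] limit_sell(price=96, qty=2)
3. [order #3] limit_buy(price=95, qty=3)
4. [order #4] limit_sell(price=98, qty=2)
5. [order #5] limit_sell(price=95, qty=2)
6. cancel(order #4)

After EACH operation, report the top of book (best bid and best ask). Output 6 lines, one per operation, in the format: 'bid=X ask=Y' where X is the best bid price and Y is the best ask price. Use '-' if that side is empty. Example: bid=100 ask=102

After op 1 [order #1] limit_sell(price=99, qty=10): fills=none; bids=[-] asks=[#1:10@99]
After op 2 [order #2] limit_sell(price=96, qty=2): fills=none; bids=[-] asks=[#2:2@96 #1:10@99]
After op 3 [order #3] limit_buy(price=95, qty=3): fills=none; bids=[#3:3@95] asks=[#2:2@96 #1:10@99]
After op 4 [order #4] limit_sell(price=98, qty=2): fills=none; bids=[#3:3@95] asks=[#2:2@96 #4:2@98 #1:10@99]
After op 5 [order #5] limit_sell(price=95, qty=2): fills=#3x#5:2@95; bids=[#3:1@95] asks=[#2:2@96 #4:2@98 #1:10@99]
After op 6 cancel(order #4): fills=none; bids=[#3:1@95] asks=[#2:2@96 #1:10@99]

Answer: bid=- ask=99
bid=- ask=96
bid=95 ask=96
bid=95 ask=96
bid=95 ask=96
bid=95 ask=96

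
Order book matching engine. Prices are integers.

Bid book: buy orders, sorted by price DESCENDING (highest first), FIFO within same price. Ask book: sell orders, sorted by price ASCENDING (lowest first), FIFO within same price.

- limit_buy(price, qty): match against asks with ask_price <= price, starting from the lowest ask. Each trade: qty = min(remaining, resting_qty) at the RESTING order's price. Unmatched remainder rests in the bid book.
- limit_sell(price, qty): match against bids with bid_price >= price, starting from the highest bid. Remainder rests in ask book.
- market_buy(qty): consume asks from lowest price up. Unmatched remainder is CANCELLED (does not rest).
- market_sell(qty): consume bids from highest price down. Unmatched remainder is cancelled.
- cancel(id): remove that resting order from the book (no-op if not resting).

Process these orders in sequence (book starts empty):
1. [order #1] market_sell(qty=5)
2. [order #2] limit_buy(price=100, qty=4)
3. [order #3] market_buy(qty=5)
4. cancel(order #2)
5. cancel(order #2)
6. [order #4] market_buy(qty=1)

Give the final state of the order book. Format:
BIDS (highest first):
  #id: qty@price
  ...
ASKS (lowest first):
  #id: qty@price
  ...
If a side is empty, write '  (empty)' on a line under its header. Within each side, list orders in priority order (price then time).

After op 1 [order #1] market_sell(qty=5): fills=none; bids=[-] asks=[-]
After op 2 [order #2] limit_buy(price=100, qty=4): fills=none; bids=[#2:4@100] asks=[-]
After op 3 [order #3] market_buy(qty=5): fills=none; bids=[#2:4@100] asks=[-]
After op 4 cancel(order #2): fills=none; bids=[-] asks=[-]
After op 5 cancel(order #2): fills=none; bids=[-] asks=[-]
After op 6 [order #4] market_buy(qty=1): fills=none; bids=[-] asks=[-]

Answer: BIDS (highest first):
  (empty)
ASKS (lowest first):
  (empty)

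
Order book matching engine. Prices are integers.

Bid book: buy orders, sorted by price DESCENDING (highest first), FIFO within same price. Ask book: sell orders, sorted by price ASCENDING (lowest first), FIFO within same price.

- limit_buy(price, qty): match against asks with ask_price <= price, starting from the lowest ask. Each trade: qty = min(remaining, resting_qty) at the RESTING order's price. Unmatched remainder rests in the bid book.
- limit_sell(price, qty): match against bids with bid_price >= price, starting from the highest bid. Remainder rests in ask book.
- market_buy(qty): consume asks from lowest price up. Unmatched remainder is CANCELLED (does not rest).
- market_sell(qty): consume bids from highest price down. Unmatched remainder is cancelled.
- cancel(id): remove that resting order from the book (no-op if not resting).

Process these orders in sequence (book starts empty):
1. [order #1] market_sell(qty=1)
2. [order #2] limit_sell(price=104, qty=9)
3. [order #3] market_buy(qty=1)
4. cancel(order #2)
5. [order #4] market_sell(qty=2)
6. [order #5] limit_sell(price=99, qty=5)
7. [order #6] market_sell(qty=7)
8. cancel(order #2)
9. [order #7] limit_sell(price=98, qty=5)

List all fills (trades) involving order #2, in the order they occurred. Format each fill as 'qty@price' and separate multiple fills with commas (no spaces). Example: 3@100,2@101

After op 1 [order #1] market_sell(qty=1): fills=none; bids=[-] asks=[-]
After op 2 [order #2] limit_sell(price=104, qty=9): fills=none; bids=[-] asks=[#2:9@104]
After op 3 [order #3] market_buy(qty=1): fills=#3x#2:1@104; bids=[-] asks=[#2:8@104]
After op 4 cancel(order #2): fills=none; bids=[-] asks=[-]
After op 5 [order #4] market_sell(qty=2): fills=none; bids=[-] asks=[-]
After op 6 [order #5] limit_sell(price=99, qty=5): fills=none; bids=[-] asks=[#5:5@99]
After op 7 [order #6] market_sell(qty=7): fills=none; bids=[-] asks=[#5:5@99]
After op 8 cancel(order #2): fills=none; bids=[-] asks=[#5:5@99]
After op 9 [order #7] limit_sell(price=98, qty=5): fills=none; bids=[-] asks=[#7:5@98 #5:5@99]

Answer: 1@104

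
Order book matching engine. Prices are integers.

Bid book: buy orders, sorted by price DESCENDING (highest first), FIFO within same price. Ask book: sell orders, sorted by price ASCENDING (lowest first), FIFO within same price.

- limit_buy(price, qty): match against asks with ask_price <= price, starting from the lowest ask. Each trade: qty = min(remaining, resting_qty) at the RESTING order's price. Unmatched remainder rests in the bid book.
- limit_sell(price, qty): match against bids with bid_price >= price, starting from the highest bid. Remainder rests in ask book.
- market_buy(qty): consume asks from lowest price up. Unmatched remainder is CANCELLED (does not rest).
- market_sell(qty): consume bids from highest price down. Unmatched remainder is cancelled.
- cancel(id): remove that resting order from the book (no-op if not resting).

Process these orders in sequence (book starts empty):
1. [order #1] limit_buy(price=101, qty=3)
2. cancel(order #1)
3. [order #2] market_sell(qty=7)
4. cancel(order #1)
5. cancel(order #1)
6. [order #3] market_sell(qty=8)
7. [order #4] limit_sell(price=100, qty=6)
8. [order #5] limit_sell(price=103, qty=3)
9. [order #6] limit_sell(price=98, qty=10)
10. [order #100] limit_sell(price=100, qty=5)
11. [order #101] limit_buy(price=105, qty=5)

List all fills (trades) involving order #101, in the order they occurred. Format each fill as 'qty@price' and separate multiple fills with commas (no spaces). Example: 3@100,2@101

Answer: 5@98

Derivation:
After op 1 [order #1] limit_buy(price=101, qty=3): fills=none; bids=[#1:3@101] asks=[-]
After op 2 cancel(order #1): fills=none; bids=[-] asks=[-]
After op 3 [order #2] market_sell(qty=7): fills=none; bids=[-] asks=[-]
After op 4 cancel(order #1): fills=none; bids=[-] asks=[-]
After op 5 cancel(order #1): fills=none; bids=[-] asks=[-]
After op 6 [order #3] market_sell(qty=8): fills=none; bids=[-] asks=[-]
After op 7 [order #4] limit_sell(price=100, qty=6): fills=none; bids=[-] asks=[#4:6@100]
After op 8 [order #5] limit_sell(price=103, qty=3): fills=none; bids=[-] asks=[#4:6@100 #5:3@103]
After op 9 [order #6] limit_sell(price=98, qty=10): fills=none; bids=[-] asks=[#6:10@98 #4:6@100 #5:3@103]
After op 10 [order #100] limit_sell(price=100, qty=5): fills=none; bids=[-] asks=[#6:10@98 #4:6@100 #100:5@100 #5:3@103]
After op 11 [order #101] limit_buy(price=105, qty=5): fills=#101x#6:5@98; bids=[-] asks=[#6:5@98 #4:6@100 #100:5@100 #5:3@103]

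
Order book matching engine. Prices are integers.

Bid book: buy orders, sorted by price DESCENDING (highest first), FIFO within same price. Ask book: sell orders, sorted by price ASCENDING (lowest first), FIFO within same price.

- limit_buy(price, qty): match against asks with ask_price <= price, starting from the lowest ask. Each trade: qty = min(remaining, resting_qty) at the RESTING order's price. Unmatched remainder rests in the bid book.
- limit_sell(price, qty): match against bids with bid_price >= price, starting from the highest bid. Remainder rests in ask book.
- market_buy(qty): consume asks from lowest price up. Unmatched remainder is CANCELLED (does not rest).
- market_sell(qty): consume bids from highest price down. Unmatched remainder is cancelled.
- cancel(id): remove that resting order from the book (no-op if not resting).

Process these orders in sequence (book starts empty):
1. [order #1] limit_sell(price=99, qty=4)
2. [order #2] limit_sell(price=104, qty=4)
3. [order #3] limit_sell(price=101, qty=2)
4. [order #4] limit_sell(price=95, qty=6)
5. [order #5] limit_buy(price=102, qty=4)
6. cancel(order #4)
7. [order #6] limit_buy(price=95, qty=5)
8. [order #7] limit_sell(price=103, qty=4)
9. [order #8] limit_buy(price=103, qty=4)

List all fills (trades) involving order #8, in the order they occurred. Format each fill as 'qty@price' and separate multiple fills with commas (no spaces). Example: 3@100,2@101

After op 1 [order #1] limit_sell(price=99, qty=4): fills=none; bids=[-] asks=[#1:4@99]
After op 2 [order #2] limit_sell(price=104, qty=4): fills=none; bids=[-] asks=[#1:4@99 #2:4@104]
After op 3 [order #3] limit_sell(price=101, qty=2): fills=none; bids=[-] asks=[#1:4@99 #3:2@101 #2:4@104]
After op 4 [order #4] limit_sell(price=95, qty=6): fills=none; bids=[-] asks=[#4:6@95 #1:4@99 #3:2@101 #2:4@104]
After op 5 [order #5] limit_buy(price=102, qty=4): fills=#5x#4:4@95; bids=[-] asks=[#4:2@95 #1:4@99 #3:2@101 #2:4@104]
After op 6 cancel(order #4): fills=none; bids=[-] asks=[#1:4@99 #3:2@101 #2:4@104]
After op 7 [order #6] limit_buy(price=95, qty=5): fills=none; bids=[#6:5@95] asks=[#1:4@99 #3:2@101 #2:4@104]
After op 8 [order #7] limit_sell(price=103, qty=4): fills=none; bids=[#6:5@95] asks=[#1:4@99 #3:2@101 #7:4@103 #2:4@104]
After op 9 [order #8] limit_buy(price=103, qty=4): fills=#8x#1:4@99; bids=[#6:5@95] asks=[#3:2@101 #7:4@103 #2:4@104]

Answer: 4@99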